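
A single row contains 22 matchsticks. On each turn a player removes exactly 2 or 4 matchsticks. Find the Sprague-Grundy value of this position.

2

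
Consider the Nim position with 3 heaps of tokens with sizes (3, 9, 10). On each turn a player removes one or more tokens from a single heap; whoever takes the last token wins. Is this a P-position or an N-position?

Compute the nim-sum pairwise:
3 ⊕ 9 = 10
10 ⊕ 10 = 0
The nim-sum is 0, so this is a P-position: the player to move is in a losing position under optimal play.

P-position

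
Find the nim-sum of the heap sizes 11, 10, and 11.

10

Nim-sum: 11 XOR 10 XOR 11 = 10.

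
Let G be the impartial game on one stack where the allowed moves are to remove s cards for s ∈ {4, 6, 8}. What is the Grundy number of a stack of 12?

Grundy values for subtraction set {4, 6, 8}:
g(0) = mex{} = 0
g(1) = mex{} = 0
g(2) = mex{} = 0
g(3) = mex{} = 0
g(4) = mex{0} = 1
g(5) = mex{0} = 1
g(6) = mex{0} = 1
g(7) = mex{0} = 1
g(8) = mex{0,1} = 2
g(9) = mex{0,1} = 2
g(10) = mex{0,1} = 2
g(11) = mex{0,1} = 2
g(12) = mex{1,2} = 0
So g(12) = 0.

0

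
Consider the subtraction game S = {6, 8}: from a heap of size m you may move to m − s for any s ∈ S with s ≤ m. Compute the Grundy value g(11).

Build the Grundy sequence with g(k) = mex{g(k−s) : s ∈ {6, 8}, s ≤ k}:
k:     0  1  2  3  4  5  6  7  8  9 10 11
g(k):  0  0  0  0  0  0  1  1  1  1  1  1
So g(11) = 1.

1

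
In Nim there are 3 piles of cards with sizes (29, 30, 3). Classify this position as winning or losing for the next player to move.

Losing position

Compute the nim-sum pairwise:
29 ^ 30 = 3
3 ^ 3 = 0
The nim-sum is 0, so this is a P-position: the player to move is in a losing position under optimal play.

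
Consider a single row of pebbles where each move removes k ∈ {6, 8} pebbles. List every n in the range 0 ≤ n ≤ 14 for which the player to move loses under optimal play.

0, 1, 2, 3, 4, 5, 14

Build the Grundy sequence with g(k) = mex{g(k−s) : s ∈ {6, 8}, s ≤ k}:
k:     0  1  2  3  4  5  6  7  8  9 10 11 12 13 14
g(k):  0  0  0  0  0  0  1  1  1  1  1  1  2  2  0
The P-positions (g = 0) in 0..14 are 0, 1, 2, 3, 4, 5, 14.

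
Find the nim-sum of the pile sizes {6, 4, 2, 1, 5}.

4

Compute the nim-sum pairwise:
6 XOR 4 = 2
2 XOR 2 = 0
0 XOR 1 = 1
1 XOR 5 = 4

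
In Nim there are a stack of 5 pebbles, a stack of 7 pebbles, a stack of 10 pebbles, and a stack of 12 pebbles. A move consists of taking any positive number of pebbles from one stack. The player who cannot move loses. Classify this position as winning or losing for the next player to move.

Winning position

In binary:
  0101  (5)
  0111  (7)
  1010  (10)
  1100  (12)
  ----
  0100  (4)
The nim-sum is 4 ≠ 0, so this is an N-position: the player to move can win.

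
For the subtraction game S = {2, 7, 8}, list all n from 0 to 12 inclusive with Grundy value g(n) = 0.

0, 1, 4, 5, 10

Grundy values for subtraction set {2, 7, 8}:
g(0) = mex{} = 0
g(1) = mex{} = 0
g(2) = mex{0} = 1
g(3) = mex{0} = 1
g(4) = mex{1} = 0
g(5) = mex{1} = 0
g(6) = mex{0} = 1
g(7) = mex{0} = 1
g(8) = mex{0,1} = 2
g(9) = mex{0,1} = 2
g(10) = mex{1,2} = 0
g(11) = mex{0,1,2} = 3
g(12) = mex{0} = 1
The P-positions (g = 0) in 0..12 are 0, 1, 4, 5, 10.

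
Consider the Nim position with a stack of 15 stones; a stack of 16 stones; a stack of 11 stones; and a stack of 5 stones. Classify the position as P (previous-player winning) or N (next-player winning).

Nim-sum: 15 XOR 16 XOR 11 XOR 5 = 17.
The nim-sum is 17 ≠ 0, so this is an N-position: the player to move can win.

N-position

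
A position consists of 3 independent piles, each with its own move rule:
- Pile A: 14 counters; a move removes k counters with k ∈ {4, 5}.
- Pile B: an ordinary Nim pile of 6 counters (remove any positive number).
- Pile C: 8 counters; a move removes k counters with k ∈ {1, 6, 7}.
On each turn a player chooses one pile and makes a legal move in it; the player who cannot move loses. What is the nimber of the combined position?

For pile A, compute g(0), g(1), … with moves {4, 5}:
k:     0  1  2  3  4  5  6  7  8  9 10 11 12 13 14
g(k):  0  0  0  0  1  1  1  1  2  0  0  0  0  1  1
So g(14) = 1.
Pile B is a plain Nim pile of size 6, so its Grundy value is 6.
Grundy values for pile C (subtraction set {1, 6, 7}):
k:     0  1  2  3  4  5  6  7  8
g(k):  0  1  0  1  0  1  2  3  2
So g(8) = 2.
The value of a disjunctive sum is the nim-sum of the parts.
Combined value = 1 XOR 6 XOR 2 = 5.

5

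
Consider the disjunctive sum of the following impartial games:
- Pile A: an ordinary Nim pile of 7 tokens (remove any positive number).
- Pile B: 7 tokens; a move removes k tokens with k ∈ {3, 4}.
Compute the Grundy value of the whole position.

7

Pile A is a plain Nim pile of size 7, so its Grundy value is 7.
For pile B, compute g(0), g(1), … with moves {3, 4}:
g(0) = mex{} = 0
g(1) = mex{} = 0
g(2) = mex{} = 0
g(3) = mex{0} = 1
g(4) = mex{0} = 1
g(5) = mex{0} = 1
g(6) = mex{0,1} = 2
g(7) = mex{1} = 0
So g(7) = 0.
The value of a disjunctive sum is the nim-sum of the parts.
Combined value = 7 ⊕ 0 = 7.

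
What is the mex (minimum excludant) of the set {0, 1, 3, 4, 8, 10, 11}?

The values 0, 1 are all present; 2 is the first non-negative integer missing from the set.

2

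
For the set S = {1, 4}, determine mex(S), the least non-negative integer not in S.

0 is not in the set, so the mex is 0.

0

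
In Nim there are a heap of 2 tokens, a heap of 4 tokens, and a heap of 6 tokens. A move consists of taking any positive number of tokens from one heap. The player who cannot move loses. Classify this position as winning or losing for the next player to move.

Losing position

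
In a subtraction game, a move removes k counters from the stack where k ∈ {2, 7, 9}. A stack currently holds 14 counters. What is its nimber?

3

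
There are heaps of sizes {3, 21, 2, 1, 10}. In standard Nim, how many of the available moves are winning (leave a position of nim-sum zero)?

Nim-sum: 3 XOR 21 XOR 2 XOR 1 XOR 10 = 31.
The overall nim-sum is X = 31. A heap of size p has a winning move iff p XOR X < p (reduce it to p XOR X).
  3: 3 XOR 31 = 28 ≥ 3 — no move.
  21: 21 XOR 31 = 10 < 21 — winning move (to 10).
  2: 2 XOR 31 = 29 ≥ 2 — no move.
  1: 1 XOR 31 = 30 ≥ 1 — no move.
  10: 10 XOR 31 = 21 ≥ 10 — no move.
That gives 1 winning move.

1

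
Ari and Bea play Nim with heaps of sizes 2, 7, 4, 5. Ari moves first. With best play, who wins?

Bitwise XOR of the heap sizes:
  010  (2)
  111  (7)
  100  (4)
  101  (5)
  ---
  100  (4)
The nim-sum is 4 ≠ 0, so this is an N-position: the player to move can win; Ari has a winning move.

Ari wins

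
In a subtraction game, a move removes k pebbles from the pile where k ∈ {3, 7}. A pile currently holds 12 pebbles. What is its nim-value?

Build the Grundy sequence with g(k) = mex{g(k−s) : s ∈ {3, 7}, s ≤ k}:
g(0) = mex{} = 0
g(1) = mex{} = 0
g(2) = mex{} = 0
g(3) = mex{0} = 1
g(4) = mex{0} = 1
g(5) = mex{0} = 1
g(6) = mex{1} = 0
g(7) = mex{0,1} = 2
g(8) = mex{0,1} = 2
g(9) = mex{0} = 1
g(10) = mex{1,2} = 0
g(11) = mex{1,2} = 0
g(12) = mex{1} = 0
So g(12) = 0.

0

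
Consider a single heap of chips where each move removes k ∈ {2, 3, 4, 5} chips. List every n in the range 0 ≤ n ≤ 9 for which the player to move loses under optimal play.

0, 1, 7, 8

Grundy values for subtraction set {2, 3, 4, 5}:
k:     0  1  2  3  4  5  6  7  8  9
g(k):  0  0  1  1  2  2  3  0  0  1
The P-positions (g = 0) in 0..9 are 0, 1, 7, 8.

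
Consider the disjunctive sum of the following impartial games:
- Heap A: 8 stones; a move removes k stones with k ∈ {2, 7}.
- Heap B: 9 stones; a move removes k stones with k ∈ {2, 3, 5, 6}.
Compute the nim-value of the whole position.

Grundy values for heap A (subtraction set {2, 7}):
g(0) = mex{} = 0
g(1) = mex{} = 0
g(2) = mex{0} = 1
g(3) = mex{0} = 1
g(4) = mex{1} = 0
g(5) = mex{1} = 0
g(6) = mex{0} = 1
g(7) = mex{0} = 1
g(8) = mex{0,1} = 2
So g(8) = 2.
Build the Grundy sequence for heap B with g(k) = mex{g(k−s) : s ∈ {2, 3, 5, 6}, s ≤ k}:
g(0) = mex{} = 0
g(1) = mex{} = 0
g(2) = mex{0} = 1
g(3) = mex{0} = 1
g(4) = mex{0,1} = 2
g(5) = mex{0,1} = 2
g(6) = mex{0,1,2} = 3
g(7) = mex{0,1,2} = 3
g(8) = mex{1,2,3} = 0
g(9) = mex{1,2,3} = 0
So g(9) = 0.
The value of a disjunctive sum is the nim-sum of the parts.
Combined value = 2 XOR 0 = 2.

2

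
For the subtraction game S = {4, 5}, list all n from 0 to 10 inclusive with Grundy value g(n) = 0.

0, 1, 2, 3, 9, 10

Build the Grundy sequence with g(k) = mex{g(k−s) : s ∈ {4, 5}, s ≤ k}:
k:     0  1  2  3  4  5  6  7  8  9 10
g(k):  0  0  0  0  1  1  1  1  2  0  0
The P-positions (g = 0) in 0..10 are 0, 1, 2, 3, 9, 10.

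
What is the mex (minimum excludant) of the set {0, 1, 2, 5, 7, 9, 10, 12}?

3

The values 0, 1, 2 are all present; 3 is the first non-negative integer missing from the set.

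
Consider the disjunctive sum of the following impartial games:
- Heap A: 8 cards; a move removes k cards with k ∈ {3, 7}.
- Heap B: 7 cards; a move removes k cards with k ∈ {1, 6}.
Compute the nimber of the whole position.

2

For heap A, compute g(0), g(1), … with moves {3, 7}:
g(0) = mex{} = 0
g(1) = mex{} = 0
g(2) = mex{} = 0
g(3) = mex{0} = 1
g(4) = mex{0} = 1
g(5) = mex{0} = 1
g(6) = mex{1} = 0
g(7) = mex{0,1} = 2
g(8) = mex{0,1} = 2
So g(8) = 2.
Grundy values for heap B (subtraction set {1, 6}):
g(0) = mex{} = 0
g(1) = mex{0} = 1
g(2) = mex{1} = 0
g(3) = mex{0} = 1
g(4) = mex{1} = 0
g(5) = mex{0} = 1
g(6) = mex{0,1} = 2
g(7) = mex{1,2} = 0
So g(7) = 0.
The value of a disjunctive sum is the nim-sum of the parts.
Combined value = 2 ⊕ 0 = 2.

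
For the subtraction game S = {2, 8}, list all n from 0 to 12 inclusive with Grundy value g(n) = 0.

Build the Grundy sequence with g(k) = mex{g(k−s) : s ∈ {2, 8}, s ≤ k}:
k:     0  1  2  3  4  5  6  7  8  9 10 11 12
g(k):  0  0  1  1  0  0  1  1  2  2  0  0  1
The P-positions (g = 0) in 0..12 are 0, 1, 4, 5, 10, 11.

0, 1, 4, 5, 10, 11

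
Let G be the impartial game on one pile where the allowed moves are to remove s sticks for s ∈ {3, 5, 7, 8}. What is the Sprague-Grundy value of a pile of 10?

Compute g(0), g(1), … for moves {3, 5, 7, 8}:
k:     0  1  2  3  4  5  6  7  8  9 10
g(k):  0  0  0  1  1  1  2  2  2  3  3
So g(10) = 3.

3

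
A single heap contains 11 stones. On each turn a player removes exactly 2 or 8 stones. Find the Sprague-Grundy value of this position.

Build the Grundy sequence with g(k) = mex{g(k−s) : s ∈ {2, 8}, s ≤ k}:
k:     0  1  2  3  4  5  6  7  8  9 10 11
g(k):  0  0  1  1  0  0  1  1  2  2  0  0
So g(11) = 0.

0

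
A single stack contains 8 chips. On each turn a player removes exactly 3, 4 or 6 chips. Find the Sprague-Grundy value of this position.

2

Compute g(0), g(1), … for moves {3, 4, 6}:
g(0) = mex{} = 0
g(1) = mex{} = 0
g(2) = mex{} = 0
g(3) = mex{0} = 1
g(4) = mex{0} = 1
g(5) = mex{0} = 1
g(6) = mex{0,1} = 2
g(7) = mex{0,1} = 2
g(8) = mex{0,1} = 2
So g(8) = 2.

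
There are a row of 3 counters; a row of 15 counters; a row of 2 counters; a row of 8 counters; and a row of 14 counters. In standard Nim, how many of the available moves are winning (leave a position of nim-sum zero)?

3

Compute the nim-sum pairwise:
3 ^ 15 = 12
12 ^ 2 = 14
14 ^ 8 = 6
6 ^ 14 = 8
The overall nim-sum is X = 8. A row of size p has a winning move iff p XOR X < p (reduce it to p XOR X).
  3: 3 XOR 8 = 11 ≥ 3 — no move.
  15: 15 XOR 8 = 7 < 15 — winning move (to 7).
  2: 2 XOR 8 = 10 ≥ 2 — no move.
  8: 8 XOR 8 = 0 < 8 — winning move (to 0).
  14: 14 XOR 8 = 6 < 14 — winning move (to 6).
That gives 3 winning moves.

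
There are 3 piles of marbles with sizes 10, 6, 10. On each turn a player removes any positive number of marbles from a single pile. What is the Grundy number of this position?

Compute the nim-sum pairwise:
10 XOR 6 = 12
12 XOR 10 = 6

6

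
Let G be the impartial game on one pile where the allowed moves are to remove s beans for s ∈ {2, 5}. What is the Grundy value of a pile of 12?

2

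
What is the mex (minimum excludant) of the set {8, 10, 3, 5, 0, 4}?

0 is in the set but 1 is not, so the mex is 1.

1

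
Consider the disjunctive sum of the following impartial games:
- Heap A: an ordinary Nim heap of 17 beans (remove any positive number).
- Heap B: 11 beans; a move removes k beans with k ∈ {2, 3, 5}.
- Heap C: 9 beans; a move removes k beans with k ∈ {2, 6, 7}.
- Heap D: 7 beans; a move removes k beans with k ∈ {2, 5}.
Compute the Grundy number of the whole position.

Heap A is a plain Nim heap of size 17, so its Grundy value is 17.
Build the Grundy sequence for heap B with g(k) = mex{g(k−s) : s ∈ {2, 3, 5}, s ≤ k}:
k:     0  1  2  3  4  5  6  7  8  9 10 11
g(k):  0  0  1  1  2  2  3  0  0  1  1  2
So g(11) = 2.
Build the Grundy sequence for heap C with g(k) = mex{g(k−s) : s ∈ {2, 6, 7}, s ≤ k}:
k:     0  1  2  3  4  5  6  7  8  9
g(k):  0  0  1  1  0  0  1  1  2  0
So g(9) = 0.
For heap D, compute g(0), g(1), … with moves {2, 5}:
k:     0  1  2  3  4  5  6  7
g(k):  0  0  1  1  0  2  1  0
So g(7) = 0.
The value of a disjunctive sum is the nim-sum of the parts.
Combined value = 17 XOR 2 XOR 0 XOR 0 = 19.

19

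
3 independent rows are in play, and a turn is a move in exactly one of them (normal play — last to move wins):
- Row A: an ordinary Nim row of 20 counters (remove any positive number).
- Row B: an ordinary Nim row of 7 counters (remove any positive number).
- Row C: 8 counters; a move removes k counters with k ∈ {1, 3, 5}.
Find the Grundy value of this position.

Row A is a plain Nim row of size 20, so its Grundy value is 20.
Row B is a plain Nim row of size 7, so its Grundy value is 7.
For row C, compute g(0), g(1), … with moves {1, 3, 5}:
k:     0  1  2  3  4  5  6  7  8
g(k):  0  1  0  1  0  1  0  1  0
So g(8) = 0.
The value of a disjunctive sum is the nim-sum of the parts.
Combined value = 20 XOR 7 XOR 0 = 19.

19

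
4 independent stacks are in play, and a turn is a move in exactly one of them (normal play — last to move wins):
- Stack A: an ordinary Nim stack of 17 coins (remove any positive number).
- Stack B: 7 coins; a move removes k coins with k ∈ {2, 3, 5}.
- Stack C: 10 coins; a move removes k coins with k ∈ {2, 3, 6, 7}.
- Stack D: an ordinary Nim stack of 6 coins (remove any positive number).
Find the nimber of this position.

23

Stack A is a plain Nim stack of size 17, so its Grundy value is 17.
Grundy values for stack B (subtraction set {2, 3, 5}):
k:     0  1  2  3  4  5  6  7
g(k):  0  0  1  1  2  2  3  0
So g(7) = 0.
For stack C, compute g(0), g(1), … with moves {2, 3, 6, 7}:
k:     0  1  2  3  4  5  6  7  8  9 10
g(k):  0  0  1  1  2  0  3  1  2  0  0
So g(10) = 0.
Stack D is a plain Nim stack of size 6, so its Grundy value is 6.
The value of a disjunctive sum is the nim-sum of the parts.
Combined value = 17 XOR 0 XOR 0 XOR 6 = 23.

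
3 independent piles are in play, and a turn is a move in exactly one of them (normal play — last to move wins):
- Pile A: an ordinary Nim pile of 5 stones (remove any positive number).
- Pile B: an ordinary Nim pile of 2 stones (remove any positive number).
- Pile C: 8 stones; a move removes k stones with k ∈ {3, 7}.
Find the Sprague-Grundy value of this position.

Pile A is a plain Nim pile of size 5, so its Grundy value is 5.
Pile B is a plain Nim pile of size 2, so its Grundy value is 2.
For pile C, compute g(0), g(1), … with moves {3, 7}:
k:     0  1  2  3  4  5  6  7  8
g(k):  0  0  0  1  1  1  0  2  2
So g(8) = 2.
The value of a disjunctive sum is the nim-sum of the parts.
Combined value = 5 XOR 2 XOR 2 = 5.

5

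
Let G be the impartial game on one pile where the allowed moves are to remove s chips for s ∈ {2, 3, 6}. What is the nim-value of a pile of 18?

0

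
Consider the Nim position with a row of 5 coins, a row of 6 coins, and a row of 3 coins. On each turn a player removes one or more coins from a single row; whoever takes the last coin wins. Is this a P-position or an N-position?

Nim-sum: 5 ^ 6 ^ 3 = 0.
The nim-sum is 0, so this is a P-position: the player to move is in a losing position under optimal play.

P-position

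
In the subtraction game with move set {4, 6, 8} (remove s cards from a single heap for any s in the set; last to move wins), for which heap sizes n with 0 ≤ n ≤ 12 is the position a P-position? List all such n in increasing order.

0, 1, 2, 3, 12

Compute g(0), g(1), … for moves {4, 6, 8}:
g(0) = mex{} = 0
g(1) = mex{} = 0
g(2) = mex{} = 0
g(3) = mex{} = 0
g(4) = mex{0} = 1
g(5) = mex{0} = 1
g(6) = mex{0} = 1
g(7) = mex{0} = 1
g(8) = mex{0,1} = 2
g(9) = mex{0,1} = 2
g(10) = mex{0,1} = 2
g(11) = mex{0,1} = 2
g(12) = mex{1,2} = 0
The P-positions (g = 0) in 0..12 are 0, 1, 2, 3, 12.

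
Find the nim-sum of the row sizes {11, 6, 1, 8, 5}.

1

Compute the nim-sum pairwise:
11 ⊕ 6 = 13
13 ⊕ 1 = 12
12 ⊕ 8 = 4
4 ⊕ 5 = 1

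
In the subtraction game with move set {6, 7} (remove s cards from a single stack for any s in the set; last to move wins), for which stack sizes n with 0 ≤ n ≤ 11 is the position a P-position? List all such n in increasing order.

0, 1, 2, 3, 4, 5

Grundy values for subtraction set {6, 7}:
g(0) = mex{} = 0
g(1) = mex{} = 0
g(2) = mex{} = 0
g(3) = mex{} = 0
g(4) = mex{} = 0
g(5) = mex{} = 0
g(6) = mex{0} = 1
g(7) = mex{0} = 1
g(8) = mex{0} = 1
g(9) = mex{0} = 1
g(10) = mex{0} = 1
g(11) = mex{0} = 1
The P-positions (g = 0) in 0..11 are 0, 1, 2, 3, 4, 5.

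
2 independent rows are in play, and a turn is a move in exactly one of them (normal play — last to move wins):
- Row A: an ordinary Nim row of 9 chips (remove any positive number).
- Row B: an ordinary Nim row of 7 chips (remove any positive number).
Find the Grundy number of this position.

14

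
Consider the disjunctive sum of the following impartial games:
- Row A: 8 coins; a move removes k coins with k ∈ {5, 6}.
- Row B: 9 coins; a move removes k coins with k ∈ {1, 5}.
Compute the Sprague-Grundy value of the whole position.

For row A, compute g(0), g(1), … with moves {5, 6}:
g(0) = mex{} = 0
g(1) = mex{} = 0
g(2) = mex{} = 0
g(3) = mex{} = 0
g(4) = mex{} = 0
g(5) = mex{0} = 1
g(6) = mex{0} = 1
g(7) = mex{0} = 1
g(8) = mex{0} = 1
So g(8) = 1.
Build the Grundy sequence for row B with g(k) = mex{g(k−s) : s ∈ {1, 5}, s ≤ k}:
k:     0  1  2  3  4  5  6  7  8  9
g(k):  0  1  0  1  0  1  0  1  0  1
So g(9) = 1.
The value of a disjunctive sum is the nim-sum of the parts.
Combined value = 1 ⊕ 1 = 0.

0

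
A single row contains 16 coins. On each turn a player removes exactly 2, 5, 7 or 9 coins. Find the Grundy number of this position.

0

Build the Grundy sequence with g(k) = mex{g(k−s) : s ∈ {2, 5, 7, 9}, s ≤ k}:
k:     0  1  2  3  4  5  6  7  8  9 10 11 12 13 14 15 16
g(k):  0  0  1  1  0  2  1  3  2  2  3  3  0  4  1  0  0
So g(16) = 0.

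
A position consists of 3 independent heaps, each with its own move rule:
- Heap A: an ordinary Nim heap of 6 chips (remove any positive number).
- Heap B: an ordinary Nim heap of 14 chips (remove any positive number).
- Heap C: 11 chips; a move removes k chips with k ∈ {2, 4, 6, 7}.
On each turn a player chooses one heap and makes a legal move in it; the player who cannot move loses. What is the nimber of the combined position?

9

Heap A is a plain Nim heap of size 6, so its Grundy value is 6.
Heap B is a plain Nim heap of size 14, so its Grundy value is 14.
Build the Grundy sequence for heap C with g(k) = mex{g(k−s) : s ∈ {2, 4, 6, 7}, s ≤ k}:
g(0) = mex{} = 0
g(1) = mex{} = 0
g(2) = mex{0} = 1
g(3) = mex{0} = 1
g(4) = mex{0,1} = 2
g(5) = mex{0,1} = 2
g(6) = mex{0,1,2} = 3
g(7) = mex{0,1,2} = 3
g(8) = mex{0,1,2,3} = 4
g(9) = mex{1,2,3} = 0
g(10) = mex{1,2,3,4} = 0
g(11) = mex{0,2,3} = 1
So g(11) = 1.
By the Sprague-Grundy theorem, the Grundy value of a sum of independent games is the XOR of the component values.
Combined value = 6 XOR 14 XOR 1 = 9.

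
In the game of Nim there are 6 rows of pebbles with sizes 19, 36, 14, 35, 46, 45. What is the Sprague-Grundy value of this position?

25

Nim-sum: 19 XOR 36 XOR 14 XOR 35 XOR 46 XOR 45 = 25.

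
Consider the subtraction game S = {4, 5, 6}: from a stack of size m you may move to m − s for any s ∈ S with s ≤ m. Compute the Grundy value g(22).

0

Grundy values for subtraction set {4, 5, 6}:
k:     0  1  2  3  4  5  6  7  8  9 10 11 12 13 14 15 16 17 18 19 20 21 22
g(k):  0  0  0  0  1  1  1  1  2  2  0  0  0  0  1  1  1  1  2  2  0  0  0
So g(22) = 0.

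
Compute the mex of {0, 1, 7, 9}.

2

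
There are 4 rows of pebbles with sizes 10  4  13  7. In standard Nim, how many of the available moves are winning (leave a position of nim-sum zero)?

3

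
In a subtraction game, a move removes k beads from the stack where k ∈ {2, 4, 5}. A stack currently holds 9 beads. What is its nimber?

1

Compute g(0), g(1), … for moves {2, 4, 5}:
k:     0  1  2  3  4  5  6  7  8  9
g(k):  0  0  1  1  2  2  3  0  0  1
So g(9) = 1.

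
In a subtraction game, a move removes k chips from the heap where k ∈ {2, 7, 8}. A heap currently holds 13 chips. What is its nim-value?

2

Grundy values for subtraction set {2, 7, 8}:
k:     0  1  2  3  4  5  6  7  8  9 10 11 12 13
g(k):  0  0  1  1  0  0  1  1  2  2  0  3  1  2
So g(13) = 2.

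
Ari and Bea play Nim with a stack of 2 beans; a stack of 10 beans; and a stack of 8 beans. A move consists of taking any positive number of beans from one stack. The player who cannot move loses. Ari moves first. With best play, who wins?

Bea wins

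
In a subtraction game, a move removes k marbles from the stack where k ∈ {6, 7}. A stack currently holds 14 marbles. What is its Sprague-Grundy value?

0

Grundy values for subtraction set {6, 7}:
k:     0  1  2  3  4  5  6  7  8  9 10 11 12 13 14
g(k):  0  0  0  0  0  0  1  1  1  1  1  1  2  0  0
So g(14) = 0.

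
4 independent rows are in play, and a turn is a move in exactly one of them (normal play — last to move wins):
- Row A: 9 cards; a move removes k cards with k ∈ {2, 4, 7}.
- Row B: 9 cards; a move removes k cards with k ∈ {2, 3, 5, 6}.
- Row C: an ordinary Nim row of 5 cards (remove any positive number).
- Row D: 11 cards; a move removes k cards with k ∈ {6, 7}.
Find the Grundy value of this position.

Grundy values for row A (subtraction set {2, 4, 7}):
g(0) = mex{} = 0
g(1) = mex{} = 0
g(2) = mex{0} = 1
g(3) = mex{0} = 1
g(4) = mex{0,1} = 2
g(5) = mex{0,1} = 2
g(6) = mex{1,2} = 0
g(7) = mex{0,1,2} = 3
g(8) = mex{0,2} = 1
g(9) = mex{1,2,3} = 0
So g(9) = 0.
Grundy values for row B (subtraction set {2, 3, 5, 6}):
g(0) = mex{} = 0
g(1) = mex{} = 0
g(2) = mex{0} = 1
g(3) = mex{0} = 1
g(4) = mex{0,1} = 2
g(5) = mex{0,1} = 2
g(6) = mex{0,1,2} = 3
g(7) = mex{0,1,2} = 3
g(8) = mex{1,2,3} = 0
g(9) = mex{1,2,3} = 0
So g(9) = 0.
Row C is a plain Nim row of size 5, so its Grundy value is 5.
Build the Grundy sequence for row D with g(k) = mex{g(k−s) : s ∈ {6, 7}, s ≤ k}:
g(0) = mex{} = 0
g(1) = mex{} = 0
g(2) = mex{} = 0
g(3) = mex{} = 0
g(4) = mex{} = 0
g(5) = mex{} = 0
g(6) = mex{0} = 1
g(7) = mex{0} = 1
g(8) = mex{0} = 1
g(9) = mex{0} = 1
g(10) = mex{0} = 1
g(11) = mex{0} = 1
So g(11) = 1.
By the Sprague-Grundy theorem, the Grundy value of a sum of independent games is the XOR of the component values.
Combined value = 0 ⊕ 0 ⊕ 5 ⊕ 1 = 4.

4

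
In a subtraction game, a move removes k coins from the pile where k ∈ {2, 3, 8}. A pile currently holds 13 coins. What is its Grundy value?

1

Compute g(0), g(1), … for moves {2, 3, 8}:
k:     0  1  2  3  4  5  6  7  8  9 10 11 12 13
g(k):  0  0  1  1  2  0  0  1  1  2  0  0  1  1
So g(13) = 1.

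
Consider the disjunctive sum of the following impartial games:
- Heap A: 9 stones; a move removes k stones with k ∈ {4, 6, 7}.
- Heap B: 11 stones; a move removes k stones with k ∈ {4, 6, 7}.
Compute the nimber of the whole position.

For heap A, compute g(0), g(1), … with moves {4, 6, 7}:
k:     0  1  2  3  4  5  6  7  8  9
g(k):  0  0  0  0  1  1  1  1  2  2
So g(9) = 2.
Grundy values for heap B (subtraction set {4, 6, 7}):
g(0) = mex{} = 0
g(1) = mex{} = 0
g(2) = mex{} = 0
g(3) = mex{} = 0
g(4) = mex{0} = 1
g(5) = mex{0} = 1
g(6) = mex{0} = 1
g(7) = mex{0} = 1
g(8) = mex{0,1} = 2
g(9) = mex{0,1} = 2
g(10) = mex{0,1} = 2
g(11) = mex{1} = 0
So g(11) = 0.
By the Sprague-Grundy theorem, the Grundy value of a sum of independent games is the XOR of the component values.
Combined value = 2 ⊕ 0 = 2.

2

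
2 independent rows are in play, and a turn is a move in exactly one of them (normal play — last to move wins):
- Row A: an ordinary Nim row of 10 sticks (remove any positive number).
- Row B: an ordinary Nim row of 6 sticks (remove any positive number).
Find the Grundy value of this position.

Row A is a plain Nim row of size 10, so its Grundy value is 10.
Row B is a plain Nim row of size 6, so its Grundy value is 6.
By the Sprague-Grundy theorem, the Grundy value of a sum of independent games is the XOR of the component values.
Combined value = 10 XOR 6 = 12.

12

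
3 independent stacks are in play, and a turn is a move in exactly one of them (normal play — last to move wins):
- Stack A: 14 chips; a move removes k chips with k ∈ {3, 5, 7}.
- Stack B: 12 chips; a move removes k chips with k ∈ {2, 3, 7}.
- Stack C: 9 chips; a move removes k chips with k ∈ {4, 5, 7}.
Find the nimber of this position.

2

Build the Grundy sequence for stack A with g(k) = mex{g(k−s) : s ∈ {3, 5, 7}, s ≤ k}:
g(0) = mex{} = 0
g(1) = mex{} = 0
g(2) = mex{} = 0
g(3) = mex{0} = 1
g(4) = mex{0} = 1
g(5) = mex{0} = 1
g(6) = mex{0,1} = 2
g(7) = mex{0,1} = 2
g(8) = mex{0,1} = 2
g(9) = mex{0,1,2} = 3
g(10) = mex{1,2} = 0
g(11) = mex{1,2} = 0
g(12) = mex{1,2,3} = 0
g(13) = mex{0,2} = 1
g(14) = mex{0,2,3} = 1
So g(14) = 1.
For stack B, compute g(0), g(1), … with moves {2, 3, 7}:
g(0) = mex{} = 0
g(1) = mex{} = 0
g(2) = mex{0} = 1
g(3) = mex{0} = 1
g(4) = mex{0,1} = 2
g(5) = mex{1} = 0
g(6) = mex{1,2} = 0
g(7) = mex{0,2} = 1
g(8) = mex{0} = 1
g(9) = mex{0,1} = 2
g(10) = mex{1} = 0
g(11) = mex{1,2} = 0
g(12) = mex{0,2} = 1
So g(12) = 1.
Build the Grundy sequence for stack C with g(k) = mex{g(k−s) : s ∈ {4, 5, 7}, s ≤ k}:
g(0) = mex{} = 0
g(1) = mex{} = 0
g(2) = mex{} = 0
g(3) = mex{} = 0
g(4) = mex{0} = 1
g(5) = mex{0} = 1
g(6) = mex{0} = 1
g(7) = mex{0} = 1
g(8) = mex{0,1} = 2
g(9) = mex{0,1} = 2
So g(9) = 2.
By the Sprague-Grundy theorem, the Grundy value of a sum of independent games is the XOR of the component values.
Combined value = 1 ⊕ 1 ⊕ 2 = 2.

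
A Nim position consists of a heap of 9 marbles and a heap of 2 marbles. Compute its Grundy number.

11

Bitwise XOR of the heap sizes:
  1001  (9)
  0010  (2)
  ----
  1011  (11)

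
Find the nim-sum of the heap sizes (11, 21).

30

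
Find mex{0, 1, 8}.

2

The values 0, 1 are all present; 2 is the first non-negative integer missing from the set.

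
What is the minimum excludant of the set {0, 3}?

1

0 is in the set but 1 is not, so the mex is 1.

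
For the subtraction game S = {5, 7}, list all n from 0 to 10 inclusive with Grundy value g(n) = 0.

0, 1, 2, 3, 4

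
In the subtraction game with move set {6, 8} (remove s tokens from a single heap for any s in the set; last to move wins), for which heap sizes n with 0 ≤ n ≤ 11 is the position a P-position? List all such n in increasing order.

0, 1, 2, 3, 4, 5

Grundy values for subtraction set {6, 8}:
g(0) = mex{} = 0
g(1) = mex{} = 0
g(2) = mex{} = 0
g(3) = mex{} = 0
g(4) = mex{} = 0
g(5) = mex{} = 0
g(6) = mex{0} = 1
g(7) = mex{0} = 1
g(8) = mex{0} = 1
g(9) = mex{0} = 1
g(10) = mex{0} = 1
g(11) = mex{0} = 1
The P-positions (g = 0) in 0..11 are 0, 1, 2, 3, 4, 5.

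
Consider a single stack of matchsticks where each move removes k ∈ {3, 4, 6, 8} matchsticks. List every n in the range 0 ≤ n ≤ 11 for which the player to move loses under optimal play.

0, 1, 2, 11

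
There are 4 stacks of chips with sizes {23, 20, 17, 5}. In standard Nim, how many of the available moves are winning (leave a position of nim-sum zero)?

3

Bitwise XOR of the heap sizes:
  10111  (23)
  10100  (20)
  10001  (17)
  00101  (5)
  -----
  10111  (23)
The overall nim-sum is X = 23. A stack of size p has a winning move iff p XOR X < p (reduce it to p XOR X).
  23: 23 XOR 23 = 0 < 23 — winning move (to 0).
  20: 20 XOR 23 = 3 < 20 — winning move (to 3).
  17: 17 XOR 23 = 6 < 17 — winning move (to 6).
  5: 5 XOR 23 = 18 ≥ 5 — no move.
That gives 3 winning moves.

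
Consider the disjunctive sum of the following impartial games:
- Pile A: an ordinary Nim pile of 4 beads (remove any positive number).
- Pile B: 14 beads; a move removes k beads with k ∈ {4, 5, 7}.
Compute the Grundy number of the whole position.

Pile A is a plain Nim pile of size 4, so its Grundy value is 4.
For pile B, compute g(0), g(1), … with moves {4, 5, 7}:
g(0) = mex{} = 0
g(1) = mex{} = 0
g(2) = mex{} = 0
g(3) = mex{} = 0
g(4) = mex{0} = 1
g(5) = mex{0} = 1
g(6) = mex{0} = 1
g(7) = mex{0} = 1
g(8) = mex{0,1} = 2
g(9) = mex{0,1} = 2
g(10) = mex{0,1} = 2
g(11) = mex{1} = 0
g(12) = mex{1,2} = 0
g(13) = mex{1,2} = 0
g(14) = mex{1,2} = 0
So g(14) = 0.
By the Sprague-Grundy theorem, the Grundy value of a sum of independent games is the XOR of the component values.
Combined value = 4 ⊕ 0 = 4.

4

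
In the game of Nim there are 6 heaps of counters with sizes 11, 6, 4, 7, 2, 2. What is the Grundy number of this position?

14

Nim-sum: 11 ⊕ 6 ⊕ 4 ⊕ 7 ⊕ 2 ⊕ 2 = 14.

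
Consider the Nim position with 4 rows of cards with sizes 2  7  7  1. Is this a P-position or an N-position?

Nim-sum: 2 ⊕ 7 ⊕ 7 ⊕ 1 = 3.
The nim-sum is 3 ≠ 0, so this is an N-position: the player to move can win.

N-position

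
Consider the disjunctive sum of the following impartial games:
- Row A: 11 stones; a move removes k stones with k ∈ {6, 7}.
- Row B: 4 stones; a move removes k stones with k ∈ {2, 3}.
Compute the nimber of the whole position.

Build the Grundy sequence for row A with g(k) = mex{g(k−s) : s ∈ {6, 7}, s ≤ k}:
k:     0  1  2  3  4  5  6  7  8  9 10 11
g(k):  0  0  0  0  0  0  1  1  1  1  1  1
So g(11) = 1.
Build the Grundy sequence for row B with g(k) = mex{g(k−s) : s ∈ {2, 3}, s ≤ k}:
g(0) = mex{} = 0
g(1) = mex{} = 0
g(2) = mex{0} = 1
g(3) = mex{0} = 1
g(4) = mex{0,1} = 2
So g(4) = 2.
The value of a disjunctive sum is the nim-sum of the parts.
Combined value = 1 ⊕ 2 = 3.

3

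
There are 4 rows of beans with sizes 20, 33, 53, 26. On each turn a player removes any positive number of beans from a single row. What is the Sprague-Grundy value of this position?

Bitwise XOR of the heap sizes:
  010100  (20)
  100001  (33)
  110101  (53)
  011010  (26)
  ------
  011010  (26)

26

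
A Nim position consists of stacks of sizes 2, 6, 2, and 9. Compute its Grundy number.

15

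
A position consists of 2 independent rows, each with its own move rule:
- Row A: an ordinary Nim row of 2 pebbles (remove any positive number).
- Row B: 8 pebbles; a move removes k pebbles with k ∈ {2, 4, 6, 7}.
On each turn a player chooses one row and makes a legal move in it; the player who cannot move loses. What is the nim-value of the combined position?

6

Row A is a plain Nim row of size 2, so its Grundy value is 2.
For row B, compute g(0), g(1), … with moves {2, 4, 6, 7}:
g(0) = mex{} = 0
g(1) = mex{} = 0
g(2) = mex{0} = 1
g(3) = mex{0} = 1
g(4) = mex{0,1} = 2
g(5) = mex{0,1} = 2
g(6) = mex{0,1,2} = 3
g(7) = mex{0,1,2} = 3
g(8) = mex{0,1,2,3} = 4
So g(8) = 4.
The value of a disjunctive sum is the nim-sum of the parts.
Combined value = 2 XOR 4 = 6.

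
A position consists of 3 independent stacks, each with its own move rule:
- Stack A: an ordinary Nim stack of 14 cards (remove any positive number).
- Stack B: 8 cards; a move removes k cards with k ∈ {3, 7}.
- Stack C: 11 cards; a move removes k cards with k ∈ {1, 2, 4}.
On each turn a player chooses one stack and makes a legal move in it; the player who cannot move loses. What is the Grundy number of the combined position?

14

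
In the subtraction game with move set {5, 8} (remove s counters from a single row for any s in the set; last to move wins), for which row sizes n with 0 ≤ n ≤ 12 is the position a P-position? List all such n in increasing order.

Grundy values for subtraction set {5, 8}:
k:     0  1  2  3  4  5  6  7  8  9 10 11 12
g(k):  0  0  0  0  0  1  1  1  1  1  2  2  2
The P-positions (g = 0) in 0..12 are 0, 1, 2, 3, 4.

0, 1, 2, 3, 4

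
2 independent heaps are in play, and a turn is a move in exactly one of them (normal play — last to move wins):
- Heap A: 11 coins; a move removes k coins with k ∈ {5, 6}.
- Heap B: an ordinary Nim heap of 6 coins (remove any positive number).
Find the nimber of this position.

6

For heap A, compute g(0), g(1), … with moves {5, 6}:
g(0) = mex{} = 0
g(1) = mex{} = 0
g(2) = mex{} = 0
g(3) = mex{} = 0
g(4) = mex{} = 0
g(5) = mex{0} = 1
g(6) = mex{0} = 1
g(7) = mex{0} = 1
g(8) = mex{0} = 1
g(9) = mex{0} = 1
g(10) = mex{0,1} = 2
g(11) = mex{1} = 0
So g(11) = 0.
Heap B is a plain Nim heap of size 6, so its Grundy value is 6.
By the Sprague-Grundy theorem, the Grundy value of a sum of independent games is the XOR of the component values.
Combined value = 0 ⊕ 6 = 6.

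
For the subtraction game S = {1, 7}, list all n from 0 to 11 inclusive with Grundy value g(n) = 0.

0, 2, 4, 6, 8, 10

Grundy values for subtraction set {1, 7}:
k:     0  1  2  3  4  5  6  7  8  9 10 11
g(k):  0  1  0  1  0  1  0  1  0  1  0  1
The P-positions (g = 0) in 0..11 are 0, 2, 4, 6, 8, 10.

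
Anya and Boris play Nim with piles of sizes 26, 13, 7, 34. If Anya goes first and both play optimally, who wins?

Anya wins

Compute the nim-sum pairwise:
26 ^ 13 = 23
23 ^ 7 = 16
16 ^ 34 = 50
The nim-sum is 50 ≠ 0, so this is an N-position: the player to move can win; Anya has a winning move.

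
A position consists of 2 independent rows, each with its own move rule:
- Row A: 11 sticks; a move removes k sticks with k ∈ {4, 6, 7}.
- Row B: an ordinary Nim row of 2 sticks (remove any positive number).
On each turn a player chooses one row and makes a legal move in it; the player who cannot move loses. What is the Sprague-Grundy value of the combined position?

2

For row A, compute g(0), g(1), … with moves {4, 6, 7}:
k:     0  1  2  3  4  5  6  7  8  9 10 11
g(k):  0  0  0  0  1  1  1  1  2  2  2  0
So g(11) = 0.
Row B is a plain Nim row of size 2, so its Grundy value is 2.
By the Sprague-Grundy theorem, the Grundy value of a sum of independent games is the XOR of the component values.
Combined value = 0 ⊕ 2 = 2.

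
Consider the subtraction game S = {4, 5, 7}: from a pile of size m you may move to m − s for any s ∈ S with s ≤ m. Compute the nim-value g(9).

Build the Grundy sequence with g(k) = mex{g(k−s) : s ∈ {4, 5, 7}, s ≤ k}:
k:     0  1  2  3  4  5  6  7  8  9
g(k):  0  0  0  0  1  1  1  1  2  2
So g(9) = 2.

2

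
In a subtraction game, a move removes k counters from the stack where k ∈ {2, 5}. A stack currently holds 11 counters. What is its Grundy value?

Compute g(0), g(1), … for moves {2, 5}:
g(0) = mex{} = 0
g(1) = mex{} = 0
g(2) = mex{0} = 1
g(3) = mex{0} = 1
g(4) = mex{1} = 0
g(5) = mex{0,1} = 2
g(6) = mex{0} = 1
g(7) = mex{1,2} = 0
g(8) = mex{1} = 0
g(9) = mex{0} = 1
g(10) = mex{0,2} = 1
g(11) = mex{1} = 0
So g(11) = 0.

0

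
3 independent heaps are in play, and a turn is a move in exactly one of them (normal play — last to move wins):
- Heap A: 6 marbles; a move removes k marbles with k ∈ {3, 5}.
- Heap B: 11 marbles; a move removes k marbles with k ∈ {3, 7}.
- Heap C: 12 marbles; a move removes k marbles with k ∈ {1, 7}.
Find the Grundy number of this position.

2

For heap A, compute g(0), g(1), … with moves {3, 5}:
g(0) = mex{} = 0
g(1) = mex{} = 0
g(2) = mex{} = 0
g(3) = mex{0} = 1
g(4) = mex{0} = 1
g(5) = mex{0} = 1
g(6) = mex{0,1} = 2
So g(6) = 2.
Build the Grundy sequence for heap B with g(k) = mex{g(k−s) : s ∈ {3, 7}, s ≤ k}:
k:     0  1  2  3  4  5  6  7  8  9 10 11
g(k):  0  0  0  1  1  1  0  2  2  1  0  0
So g(11) = 0.
For heap C, compute g(0), g(1), … with moves {1, 7}:
g(0) = mex{} = 0
g(1) = mex{0} = 1
g(2) = mex{1} = 0
g(3) = mex{0} = 1
g(4) = mex{1} = 0
g(5) = mex{0} = 1
g(6) = mex{1} = 0
g(7) = mex{0} = 1
g(8) = mex{1} = 0
g(9) = mex{0} = 1
g(10) = mex{1} = 0
g(11) = mex{0} = 1
g(12) = mex{1} = 0
So g(12) = 0.
By the Sprague-Grundy theorem, the Grundy value of a sum of independent games is the XOR of the component values.
Combined value = 2 ⊕ 0 ⊕ 0 = 2.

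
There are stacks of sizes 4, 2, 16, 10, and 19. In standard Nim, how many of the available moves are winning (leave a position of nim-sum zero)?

Compute the nim-sum pairwise:
4 ^ 2 = 6
6 ^ 16 = 22
22 ^ 10 = 28
28 ^ 19 = 15
The overall nim-sum is X = 15. A stack of size p has a winning move iff p XOR X < p (reduce it to p XOR X).
  4: 4 XOR 15 = 11 ≥ 4 — no move.
  2: 2 XOR 15 = 13 ≥ 2 — no move.
  16: 16 XOR 15 = 31 ≥ 16 — no move.
  10: 10 XOR 15 = 5 < 10 — winning move (to 5).
  19: 19 XOR 15 = 28 ≥ 19 — no move.
That gives 1 winning move.

1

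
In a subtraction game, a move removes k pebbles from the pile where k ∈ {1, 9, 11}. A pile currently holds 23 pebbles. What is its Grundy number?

Compute g(0), g(1), … for moves {1, 9, 11}:
k:     0  1  2  3  4  5  6  7  8  9 10 11 12 13 14 15 16 17 18 19 20 21 22 23
g(k):  0  1  0  1  0  1  0  1  0  1  0  1  0  1  0  1  0  1  0  1  0  1  0  1
So g(23) = 1.

1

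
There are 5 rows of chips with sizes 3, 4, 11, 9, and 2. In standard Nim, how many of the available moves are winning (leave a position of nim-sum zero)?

Nim-sum: 3 XOR 4 XOR 11 XOR 9 XOR 2 = 7.
The overall nim-sum is X = 7. A row of size p has a winning move iff p XOR X < p (reduce it to p XOR X).
  3: 3 XOR 7 = 4 ≥ 3 — no move.
  4: 4 XOR 7 = 3 < 4 — winning move (to 3).
  11: 11 XOR 7 = 12 ≥ 11 — no move.
  9: 9 XOR 7 = 14 ≥ 9 — no move.
  2: 2 XOR 7 = 5 ≥ 2 — no move.
That gives 1 winning move.

1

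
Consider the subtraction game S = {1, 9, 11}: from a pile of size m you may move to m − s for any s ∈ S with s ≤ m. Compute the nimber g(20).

Build the Grundy sequence with g(k) = mex{g(k−s) : s ∈ {1, 9, 11}, s ≤ k}:
k:     0  1  2  3  4  5  6  7  8  9 10 11 12 13 14 15 16 17 18 19 20
g(k):  0  1  0  1  0  1  0  1  0  1  0  1  0  1  0  1  0  1  0  1  0
So g(20) = 0.

0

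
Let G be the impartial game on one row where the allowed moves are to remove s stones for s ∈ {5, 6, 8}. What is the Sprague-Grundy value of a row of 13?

0

Compute g(0), g(1), … for moves {5, 6, 8}:
g(0) = mex{} = 0
g(1) = mex{} = 0
g(2) = mex{} = 0
g(3) = mex{} = 0
g(4) = mex{} = 0
g(5) = mex{0} = 1
g(6) = mex{0} = 1
g(7) = mex{0} = 1
g(8) = mex{0} = 1
g(9) = mex{0} = 1
g(10) = mex{0,1} = 2
g(11) = mex{0,1} = 2
g(12) = mex{0,1} = 2
g(13) = mex{1} = 0
So g(13) = 0.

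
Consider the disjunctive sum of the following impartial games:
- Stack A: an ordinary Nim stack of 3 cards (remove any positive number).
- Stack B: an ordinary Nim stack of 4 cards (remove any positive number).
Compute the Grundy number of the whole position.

Stack A is a plain Nim stack of size 3, so its Grundy value is 3.
Stack B is a plain Nim stack of size 4, so its Grundy value is 4.
The value of a disjunctive sum is the nim-sum of the parts.
Combined value = 3 ⊕ 4 = 7.

7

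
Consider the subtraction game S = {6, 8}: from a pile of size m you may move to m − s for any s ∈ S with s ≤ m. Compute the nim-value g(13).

2

Grundy values for subtraction set {6, 8}:
g(0) = mex{} = 0
g(1) = mex{} = 0
g(2) = mex{} = 0
g(3) = mex{} = 0
g(4) = mex{} = 0
g(5) = mex{} = 0
g(6) = mex{0} = 1
g(7) = mex{0} = 1
g(8) = mex{0} = 1
g(9) = mex{0} = 1
g(10) = mex{0} = 1
g(11) = mex{0} = 1
g(12) = mex{0,1} = 2
g(13) = mex{0,1} = 2
So g(13) = 2.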